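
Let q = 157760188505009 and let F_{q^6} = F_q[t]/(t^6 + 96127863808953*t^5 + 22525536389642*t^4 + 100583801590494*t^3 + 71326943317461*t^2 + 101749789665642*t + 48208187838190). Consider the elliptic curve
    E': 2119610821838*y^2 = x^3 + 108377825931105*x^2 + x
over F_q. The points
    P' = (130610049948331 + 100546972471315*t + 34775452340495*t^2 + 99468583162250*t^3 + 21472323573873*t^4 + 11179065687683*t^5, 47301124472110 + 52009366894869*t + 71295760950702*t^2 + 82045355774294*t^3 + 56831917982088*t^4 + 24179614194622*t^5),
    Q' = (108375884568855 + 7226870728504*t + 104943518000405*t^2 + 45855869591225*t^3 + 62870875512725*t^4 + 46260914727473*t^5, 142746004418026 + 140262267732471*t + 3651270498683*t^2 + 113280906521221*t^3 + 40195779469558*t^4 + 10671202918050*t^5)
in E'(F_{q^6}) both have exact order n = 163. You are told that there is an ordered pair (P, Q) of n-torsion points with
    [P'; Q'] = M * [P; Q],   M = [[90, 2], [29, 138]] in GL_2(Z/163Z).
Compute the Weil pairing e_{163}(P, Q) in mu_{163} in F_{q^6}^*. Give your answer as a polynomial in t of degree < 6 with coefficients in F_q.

35351109329193 + 77021895989702*t + 81214891273925*t^2 + 116617515978142*t^3 + 52638725574058*t^4 + 46473240660980*t^5

Under M = [[90,2],[29,138]] in GL_2(Z/163), e_{163}(P',Q') = e_{163}(P,Q)^(90*138-2*29 mod 163).
det(M) mod 163 = 137; its inverse in (Z/163)^* is 94 (check: 137*94 mod 163 = 1).
Undo Montgomery via alpha=107334146495043, beta=29534267417606: (a',b')=(153173547876561,7744376058349) over F_{157760188505009}.
Miller loop for e_{163} over F_{157760188505009^6}: bits of 163 = 10100011; 7 double steps + 3 add steps, l/v at each.
f_P(D_Q)/f_Q(D_P) = 103388784478392 + 7811770506151*t + 39356328465578*t^2 + 116178982844281*t^3 + 55386119432400*t^4 + 147598124319191*t^5.
Thus e_{163}(P,Q) = 35351109329193 + 77021895989702*t + 81214891273925*t^2 + 116617515978142*t^3 + 52638725574058*t^4 + 46473240660980*t^5.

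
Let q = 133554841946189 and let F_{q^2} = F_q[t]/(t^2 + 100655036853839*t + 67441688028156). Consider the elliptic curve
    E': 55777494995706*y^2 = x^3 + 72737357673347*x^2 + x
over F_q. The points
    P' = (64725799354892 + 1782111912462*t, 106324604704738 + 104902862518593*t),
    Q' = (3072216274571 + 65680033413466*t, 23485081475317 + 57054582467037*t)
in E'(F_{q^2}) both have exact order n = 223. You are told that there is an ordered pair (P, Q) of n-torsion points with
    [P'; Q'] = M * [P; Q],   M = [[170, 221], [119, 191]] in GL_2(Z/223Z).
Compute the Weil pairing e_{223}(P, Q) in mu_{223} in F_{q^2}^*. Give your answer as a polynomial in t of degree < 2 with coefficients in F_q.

Alternating bilinearity on E[223] (values in mu_{223} in F_{133554841946189^2}) gives e(P',Q') = e(P,Q)^det(M).
Inverting 150 mod 223: 168. Thus e_{223}(P,Q) = e(P',Q')^{168}.
Montgomery->Weierstrass: x_W = 48159640626742*x+104461194412484, y_W=48159640626742*y on F_{133554841946189}; lands on y^2=x^3+122427914520674*x+114678288721646.
8-bit Miller (11011111) on E'/F_{133554841946189} with a'=122427914520674, b'=114678288721646: accumulate tangent/chord ratios at Q'+S and P'+S'.
e_{223}(P',Q') = 44119910416490 + 19506481984947*t.
e_{223}(P,Q) = (44119910416490 + 19506481984947*t)^{168} = 105138489482606 + 12228501572537*t.

105138489482606 + 12228501572537*t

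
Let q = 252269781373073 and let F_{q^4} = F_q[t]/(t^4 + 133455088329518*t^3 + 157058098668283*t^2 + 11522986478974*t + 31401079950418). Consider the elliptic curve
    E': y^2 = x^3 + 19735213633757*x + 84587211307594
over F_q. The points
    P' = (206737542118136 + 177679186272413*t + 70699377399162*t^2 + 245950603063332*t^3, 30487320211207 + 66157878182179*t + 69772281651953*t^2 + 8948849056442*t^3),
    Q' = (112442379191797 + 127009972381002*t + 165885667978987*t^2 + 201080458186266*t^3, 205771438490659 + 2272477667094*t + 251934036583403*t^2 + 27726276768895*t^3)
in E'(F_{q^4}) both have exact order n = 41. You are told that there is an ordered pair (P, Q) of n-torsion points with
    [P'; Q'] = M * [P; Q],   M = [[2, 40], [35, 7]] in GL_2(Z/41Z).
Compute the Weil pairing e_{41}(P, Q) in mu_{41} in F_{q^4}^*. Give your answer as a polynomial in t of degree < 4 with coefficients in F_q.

e_{41} is bilinear + alternating on E[41], so e_{41}(2*P + 40*Q, 35*P + 7*Q) = e_{41}(P,Q)^(2*7-40*35).
Inverting 8 mod 41: 36. Thus e_{41}(P,Q) = e(P',Q')^{36}.
Build f_{41,P'} and f_{41,Q'} via the 6-bit ladder of 41=101001_2; evaluate at shifted divisors; quotient in F_{252269781373073^4}.
So e_{41}(P',Q') = 78134967306101 + 27957901933552*t + 31978357805098*t^2 + 133460590514190*t^3.
Thus e_{41}(P,Q) = 217446778064279 + 12608543691016*t + 238596999648690*t^2 + 169829426348063*t^3.

217446778064279 + 12608543691016*t + 238596999648690*t^2 + 169829426348063*t^3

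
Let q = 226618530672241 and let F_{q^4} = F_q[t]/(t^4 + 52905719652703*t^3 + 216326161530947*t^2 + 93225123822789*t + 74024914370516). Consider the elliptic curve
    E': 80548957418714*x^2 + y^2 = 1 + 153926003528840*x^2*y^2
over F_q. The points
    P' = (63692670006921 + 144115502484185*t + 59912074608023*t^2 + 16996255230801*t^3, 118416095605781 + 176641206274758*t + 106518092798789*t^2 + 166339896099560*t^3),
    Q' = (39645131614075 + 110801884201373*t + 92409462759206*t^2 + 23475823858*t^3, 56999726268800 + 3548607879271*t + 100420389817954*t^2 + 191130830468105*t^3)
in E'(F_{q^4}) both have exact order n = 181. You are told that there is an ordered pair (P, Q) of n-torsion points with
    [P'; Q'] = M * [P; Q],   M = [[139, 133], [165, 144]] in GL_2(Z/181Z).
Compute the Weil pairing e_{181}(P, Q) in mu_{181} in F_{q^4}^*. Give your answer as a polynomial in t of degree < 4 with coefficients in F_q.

192108931532611 + 47780472798440*t + 50071881704997*t^2 + 149460377414364*t^3

The 181-Weil pairing on E[181] over F_{226618530672241} is alternating-bilinear: e_{181}(P',Q') = e_{181}(P,Q)^det(M).
Hence e(P,Q) = e(P',Q')^{73} where 73 = 62^{-1} mod 181.
Edwards->Montgomery: u=(1+y)/(1-y), v=u/x -> 53811750167218v^2=u^3+110406223633787u^2+u; then x_W=94965003808589u+114618670382006: y^2=x^3+24505933606614*x.
8-bit Miller (10110101) on E'/F_{226618530672241} with a'=24505933606614, b'=0: accumulate tangent/chord ratios at Q'+S and P'+S'.
The quotient is 42521555740147 + 61567412483623*t + 156494537713122*t^2 + 10961119261328*t^3.
Raise to 73: e(P,Q) = 192108931532611 + 47780472798440*t + 50071881704997*t^2 + 149460377414364*t^3 in mu_{181}.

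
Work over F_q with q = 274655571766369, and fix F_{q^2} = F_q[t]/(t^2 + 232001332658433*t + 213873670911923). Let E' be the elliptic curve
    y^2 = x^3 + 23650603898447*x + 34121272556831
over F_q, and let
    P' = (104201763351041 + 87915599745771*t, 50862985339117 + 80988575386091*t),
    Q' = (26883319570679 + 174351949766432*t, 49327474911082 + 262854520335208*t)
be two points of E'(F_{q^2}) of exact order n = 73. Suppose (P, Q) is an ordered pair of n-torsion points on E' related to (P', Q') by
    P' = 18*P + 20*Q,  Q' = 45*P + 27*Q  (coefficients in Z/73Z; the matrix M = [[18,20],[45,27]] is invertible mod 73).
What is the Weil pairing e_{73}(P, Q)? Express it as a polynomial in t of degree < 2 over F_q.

36935662244733 + 99491516899814*t

Alternating bilinearity on E[73] (values in mu_{73} in F_{274655571766369^2}) gives e(P',Q') = e(P,Q)^det(M).
So e_{73}(P,Q) = e_{73}(P',Q')^{70}, since 24*70 = 1 mod 73.
Double-and-add over 1001001: 7-1 doublings, 3-1 additions; each step l_{T,T}/v_{2T} or l_{T,P'}/v at Q'+S for random S.
The quotient is 102734439889558 + 250026786806384*t.
e_{73}(P,Q) = (102734439889558 + 250026786806384*t)^{70} = 36935662244733 + 99491516899814*t.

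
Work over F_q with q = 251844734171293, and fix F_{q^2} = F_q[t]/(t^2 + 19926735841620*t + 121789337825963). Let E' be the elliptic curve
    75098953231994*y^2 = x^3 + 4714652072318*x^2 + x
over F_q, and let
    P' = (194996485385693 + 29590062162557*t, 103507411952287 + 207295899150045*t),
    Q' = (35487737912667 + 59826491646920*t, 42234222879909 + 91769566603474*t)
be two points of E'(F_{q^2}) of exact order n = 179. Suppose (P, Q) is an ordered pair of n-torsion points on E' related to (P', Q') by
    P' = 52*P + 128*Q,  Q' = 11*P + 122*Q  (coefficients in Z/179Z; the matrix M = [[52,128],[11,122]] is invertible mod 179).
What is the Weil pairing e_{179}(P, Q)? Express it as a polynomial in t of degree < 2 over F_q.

126025676844844 + 242682148412955*t

Under M = [[52,128],[11,122]] in GL_2(Z/179), e_{179}(P',Q') = e_{179}(P,Q)^(52*122-128*11 mod 179).
det M = 52*122 - 128*11 = 4936 = 103 (mod 179); 103^{-1} = 73 (mod 179).
Undo Montgomery via alpha=225938992392832, beta=71746755737399: (a',b')=(40731360329441,158100728680244) over F_{251844734171293}.
n = 179 = (10110011)_2 (8 bits, wt 5); accumulate f_{179,P'}(Q'+S)/f_{179,P'}(S) along the 7-step ladder.
e_{179}(P',Q') = 149774152339463 + 12883054015974*t.
(149774152339463 + 12883054015974*t)^{73} mod (251844734171293,f) = 126025676844844 + 242682148412955*t.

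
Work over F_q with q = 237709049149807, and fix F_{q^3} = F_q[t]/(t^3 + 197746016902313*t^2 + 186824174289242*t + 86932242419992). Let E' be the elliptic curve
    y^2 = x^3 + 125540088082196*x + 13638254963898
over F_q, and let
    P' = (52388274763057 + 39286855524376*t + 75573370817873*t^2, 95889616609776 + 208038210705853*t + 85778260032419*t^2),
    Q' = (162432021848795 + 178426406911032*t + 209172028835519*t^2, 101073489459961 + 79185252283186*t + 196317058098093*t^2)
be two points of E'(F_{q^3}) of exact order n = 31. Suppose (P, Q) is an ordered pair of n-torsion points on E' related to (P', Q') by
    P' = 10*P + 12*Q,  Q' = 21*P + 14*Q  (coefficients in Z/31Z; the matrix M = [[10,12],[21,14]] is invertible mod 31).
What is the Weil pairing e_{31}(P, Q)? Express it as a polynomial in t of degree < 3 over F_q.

Alternating bilinearity on E[31] (values in mu_{31} in F_{237709049149807^3}) gives e(P',Q') = e(P,Q)^det(M).
So e_{31}(P,Q) = e_{31}(P',Q')^{13}, since 12*13 = 1 mod 31.
n = 31 = (11111)_2 (5 bits, wt 5); accumulate f_{31,P'}(Q'+S)/f_{31,P'}(S) along the 4-step ladder.
So e_{31}(P',Q') = 51360519540814 + 222329434270904*t + 40024814868590*t^2.
Raise to 13: e(P,Q) = 193885633644587 + 204548790295726*t + 211839272898188*t^2 in mu_{31}.

193885633644587 + 204548790295726*t + 211839272898188*t^2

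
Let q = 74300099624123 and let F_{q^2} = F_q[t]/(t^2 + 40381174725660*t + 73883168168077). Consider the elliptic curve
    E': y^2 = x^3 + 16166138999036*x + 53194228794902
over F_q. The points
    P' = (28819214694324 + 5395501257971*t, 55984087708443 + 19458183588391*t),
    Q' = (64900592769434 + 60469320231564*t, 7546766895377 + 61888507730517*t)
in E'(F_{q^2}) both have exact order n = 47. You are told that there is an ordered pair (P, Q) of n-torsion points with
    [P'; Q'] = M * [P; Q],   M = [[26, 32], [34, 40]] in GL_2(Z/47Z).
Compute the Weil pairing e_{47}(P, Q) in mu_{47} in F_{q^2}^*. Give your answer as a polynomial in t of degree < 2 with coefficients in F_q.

The 47-Weil pairing on E[47] over F_{74300099624123} is alternating-bilinear: e_{47}(P',Q') = e_{47}(P,Q)^det(M).
det M = 26*40 - 32*34 = -48 = 46 (mod 47); 46^{-1} = 46 (mod 47).
n = 47 = (101111)_2 (6 bits, wt 5); accumulate f_{47,P'}(Q'+S)/f_{47,P'}(S) along the 5-step ladder.
The quotient is 1554841976331 + 72434887153669*t.
e_{47}(P,Q) = (1554841976331 + 72434887153669*t)^{46} = 25993831695213 + 1865212470454*t.

25993831695213 + 1865212470454*t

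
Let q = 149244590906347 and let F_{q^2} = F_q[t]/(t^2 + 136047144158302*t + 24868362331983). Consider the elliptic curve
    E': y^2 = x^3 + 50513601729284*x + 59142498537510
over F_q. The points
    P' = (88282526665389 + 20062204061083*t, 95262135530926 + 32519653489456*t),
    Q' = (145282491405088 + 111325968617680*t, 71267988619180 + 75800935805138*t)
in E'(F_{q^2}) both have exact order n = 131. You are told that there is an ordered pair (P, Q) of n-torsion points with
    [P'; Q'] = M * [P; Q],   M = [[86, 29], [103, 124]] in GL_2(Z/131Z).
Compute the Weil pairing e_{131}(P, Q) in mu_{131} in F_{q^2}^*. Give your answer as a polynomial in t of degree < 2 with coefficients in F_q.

e_{131} is bilinear + alternating on E[131], so e_{131}(86*P + 29*Q, 103*P + 124*Q) = e_{131}(P,Q)^(86*124-29*103).
Inverting 79 mod 131: 68. Thus e_{131}(P,Q) = e(P',Q')^{68}.
Miller loop for e_{131} over F_{149244590906347^2}: bits of 131 = 10000011; 7 double steps + 2 add steps, l/v at each.
Miller gives e_{131}(P',Q') = 53657192137464 + 103387827623410*t in F_{149244590906347^2}.
Raise to 68: e(P,Q) = 116803078588711 + 12248920078154*t in mu_{131}.

116803078588711 + 12248920078154*t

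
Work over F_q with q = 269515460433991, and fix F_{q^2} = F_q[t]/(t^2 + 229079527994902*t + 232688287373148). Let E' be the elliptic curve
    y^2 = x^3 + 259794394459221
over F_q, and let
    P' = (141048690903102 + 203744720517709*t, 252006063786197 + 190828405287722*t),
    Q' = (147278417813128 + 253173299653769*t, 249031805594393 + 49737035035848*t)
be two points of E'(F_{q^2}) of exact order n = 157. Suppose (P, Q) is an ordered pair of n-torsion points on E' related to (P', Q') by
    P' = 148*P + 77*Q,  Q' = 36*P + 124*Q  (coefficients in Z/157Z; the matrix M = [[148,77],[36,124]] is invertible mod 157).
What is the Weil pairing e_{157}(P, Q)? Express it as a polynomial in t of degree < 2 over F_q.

236738234705739 + 20661563746514*t

Alternating bilinearity on E[157] (values in mu_{157} in F_{269515460433991^2}) gives e(P',Q') = e(P,Q)^det(M).
det M = 148*124 - 77*36 = 15580 = 37 (mod 157); 37^{-1} = 17 (mod 157).
Build f_{157,P'} and f_{157,Q'} via the 8-bit ladder of 157=10011101_2; evaluate at shifted divisors; quotient in F_{269515460433991^2}.
Miller gives e_{157}(P',Q') = 167360875590280 + 19405374161105*t in F_{269515460433991^2}.
e_{157}(P,Q) = (167360875590280 + 19405374161105*t)^{17} = 236738234705739 + 20661563746514*t.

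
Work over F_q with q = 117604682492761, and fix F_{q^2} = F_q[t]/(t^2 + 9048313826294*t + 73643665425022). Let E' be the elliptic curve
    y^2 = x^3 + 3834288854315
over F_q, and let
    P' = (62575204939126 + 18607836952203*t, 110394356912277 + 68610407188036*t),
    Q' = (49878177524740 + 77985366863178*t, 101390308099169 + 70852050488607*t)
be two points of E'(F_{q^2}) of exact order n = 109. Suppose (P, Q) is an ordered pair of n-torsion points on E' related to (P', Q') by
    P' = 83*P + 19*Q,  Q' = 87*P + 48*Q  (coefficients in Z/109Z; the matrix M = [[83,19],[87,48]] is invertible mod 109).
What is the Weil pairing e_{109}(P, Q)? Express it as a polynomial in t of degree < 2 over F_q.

Under M = [[83,19],[87,48]] in GL_2(Z/109), e_{109}(P',Q') = e_{109}(P,Q)^(83*48-19*87 mod 109).
83*48 - 19*87 = 2331; reduced mod 109: det = 42, inverse 13.
Miller loop for e_{109} over F_{117604682492761^2}: bits of 109 = 1101101; 6 double steps + 4 add steps, l/v at each.
Result: e(P',Q') = 61950808616356 + 111520569048383*t.
Raise to 13: e(P,Q) = 88102900335962 + 2067830632056*t in mu_{109}.

88102900335962 + 2067830632056*t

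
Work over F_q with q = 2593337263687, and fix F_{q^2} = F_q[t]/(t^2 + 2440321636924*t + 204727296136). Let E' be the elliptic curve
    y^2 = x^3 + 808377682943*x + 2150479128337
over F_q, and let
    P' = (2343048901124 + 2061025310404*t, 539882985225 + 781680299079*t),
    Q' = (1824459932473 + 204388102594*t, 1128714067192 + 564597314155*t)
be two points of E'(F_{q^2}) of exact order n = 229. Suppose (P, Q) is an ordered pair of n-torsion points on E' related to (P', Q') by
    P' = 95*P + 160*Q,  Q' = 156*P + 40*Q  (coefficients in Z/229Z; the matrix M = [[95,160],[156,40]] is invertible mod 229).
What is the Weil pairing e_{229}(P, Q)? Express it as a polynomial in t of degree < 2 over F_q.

Since e_{229}(P,P)=e_{229}(Q,Q)=1 and e_{229}(Q,P)=e_{229}(P,Q)^{-1}, expanding e_{229}(95*P + 160*Q,156*P + 40*Q) leaves e(P,Q)^det(M).
det(M) mod 229 = 137; its inverse in (Z/229)^* is 112 (check: 137*112 mod 229 = 1).
Build f_{229,P'} and f_{229,Q'} via the 8-bit ladder of 229=11100101_2; evaluate at shifted divisors; quotient in F_{2593337263687^2}.
The quotient is 1805796632900 + 683398913434*t.
Thus e_{229}(P,Q) = 1576231128442 + 906428429103*t.

1576231128442 + 906428429103*t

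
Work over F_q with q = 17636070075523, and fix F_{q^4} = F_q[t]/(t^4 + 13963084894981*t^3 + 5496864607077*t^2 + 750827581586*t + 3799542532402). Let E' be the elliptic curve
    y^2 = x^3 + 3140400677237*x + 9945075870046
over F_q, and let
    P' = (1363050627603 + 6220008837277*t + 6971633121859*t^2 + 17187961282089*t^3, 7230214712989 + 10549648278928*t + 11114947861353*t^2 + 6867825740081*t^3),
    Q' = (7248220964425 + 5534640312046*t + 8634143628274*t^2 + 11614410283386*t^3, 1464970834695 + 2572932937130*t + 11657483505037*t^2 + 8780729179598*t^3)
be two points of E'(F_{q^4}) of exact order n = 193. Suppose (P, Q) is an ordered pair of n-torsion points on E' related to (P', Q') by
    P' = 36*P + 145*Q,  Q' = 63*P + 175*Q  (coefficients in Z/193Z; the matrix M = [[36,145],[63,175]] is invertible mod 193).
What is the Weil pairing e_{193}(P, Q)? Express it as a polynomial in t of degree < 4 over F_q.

The 193-Weil pairing on E[193] over F_{17636070075523} is alternating-bilinear: e_{193}(P',Q') = e_{193}(P,Q)^det(M).
36*175 - 145*63 = -2835; reduced mod 193: det = 60, inverse 74.
Miller loop for e_{193} over F_{17636070075523^4}: bits of 193 = 11000001; 7 double steps + 2 add steps, l/v at each.
Miller gives e_{193}(P',Q') = 10666542289701 + 717040953112*t + 11355056539162*t^2 + 16642216165102*t^3 in F_{17636070075523^4}.
(10666542289701 + 717040953112*t + 11355056539162*t^2 + 16642216165102*t^3)^{74} mod (17636070075523,f) = 5705154994779 + 9302531437200*t + 16140232997330*t^2 + 3355787141273*t^3.

5705154994779 + 9302531437200*t + 16140232997330*t^2 + 3355787141273*t^3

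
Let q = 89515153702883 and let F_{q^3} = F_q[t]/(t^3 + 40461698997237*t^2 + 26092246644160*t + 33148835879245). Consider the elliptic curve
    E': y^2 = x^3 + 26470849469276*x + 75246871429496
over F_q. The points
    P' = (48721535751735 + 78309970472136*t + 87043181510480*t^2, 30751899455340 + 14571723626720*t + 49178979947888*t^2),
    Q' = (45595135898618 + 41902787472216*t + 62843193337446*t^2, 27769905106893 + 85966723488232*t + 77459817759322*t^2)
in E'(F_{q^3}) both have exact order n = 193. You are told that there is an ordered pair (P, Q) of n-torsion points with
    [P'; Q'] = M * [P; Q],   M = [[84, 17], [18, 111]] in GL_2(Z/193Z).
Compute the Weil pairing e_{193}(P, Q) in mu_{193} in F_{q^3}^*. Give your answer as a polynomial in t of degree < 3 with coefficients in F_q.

61733499743578 + 15572069816384*t + 32733370232678*t^2

Alternating bilinearity on E[193] (values in mu_{193} in F_{89515153702883^3}) gives e(P',Q') = e(P,Q)^det(M).
det M = 84*111 - 17*18 = 9018 = 140 (mod 193); 140^{-1} = 142 (mod 193).
Run Miller on y^2=x^3+26470849469276*x+75246871429496 over F_{89515153702883}: ladder 11000001 (8 bits); e = f_P(D_Q)/f_Q(D_P).
f_P(D_Q)/f_Q(D_P) = 24424955392834 + 23697298222383*t + 58352477757329*t^2.
Thus e_{193}(P,Q) = 61733499743578 + 15572069816384*t + 32733370232678*t^2.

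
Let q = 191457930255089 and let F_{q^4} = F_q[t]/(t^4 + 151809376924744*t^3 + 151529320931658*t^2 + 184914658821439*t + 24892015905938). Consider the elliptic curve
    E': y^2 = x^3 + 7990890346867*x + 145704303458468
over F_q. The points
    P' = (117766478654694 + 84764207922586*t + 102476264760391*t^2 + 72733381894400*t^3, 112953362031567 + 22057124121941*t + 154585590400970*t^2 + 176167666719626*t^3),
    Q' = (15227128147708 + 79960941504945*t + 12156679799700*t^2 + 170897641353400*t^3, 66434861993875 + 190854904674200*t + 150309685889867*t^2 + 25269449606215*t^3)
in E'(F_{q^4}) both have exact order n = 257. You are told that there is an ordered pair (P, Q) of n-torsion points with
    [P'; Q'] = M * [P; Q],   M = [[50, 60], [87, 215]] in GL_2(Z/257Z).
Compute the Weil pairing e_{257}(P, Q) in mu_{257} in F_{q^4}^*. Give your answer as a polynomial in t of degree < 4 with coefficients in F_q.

115766241217103 + 125731067377242*t + 61201044155744*t^2 + 46954718412098*t^3

Alternating bilinearity on E[257] (values in mu_{257} in F_{191457930255089^4}) gives e(P',Q') = e(P,Q)^det(M).
det M = 50*215 - 60*87 = 5530 = 133 (mod 257); 133^{-1} = 143 (mod 257).
Build f_{257,P'} and f_{257,Q'} via the 9-bit ladder of 257=100000001_2; evaluate at shifted divisors; quotient in F_{191457930255089^4}.
f_P(D_Q)/f_Q(D_P) = 83737435649166 + 125250545062918*t + 115877977986510*t^2 + 89929379511621*t^3.
(83737435649166 + 125250545062918*t + 115877977986510*t^2 + 89929379511621*t^3)^{143} mod (191457930255089,f) = 115766241217103 + 125731067377242*t + 61201044155744*t^2 + 46954718412098*t^3.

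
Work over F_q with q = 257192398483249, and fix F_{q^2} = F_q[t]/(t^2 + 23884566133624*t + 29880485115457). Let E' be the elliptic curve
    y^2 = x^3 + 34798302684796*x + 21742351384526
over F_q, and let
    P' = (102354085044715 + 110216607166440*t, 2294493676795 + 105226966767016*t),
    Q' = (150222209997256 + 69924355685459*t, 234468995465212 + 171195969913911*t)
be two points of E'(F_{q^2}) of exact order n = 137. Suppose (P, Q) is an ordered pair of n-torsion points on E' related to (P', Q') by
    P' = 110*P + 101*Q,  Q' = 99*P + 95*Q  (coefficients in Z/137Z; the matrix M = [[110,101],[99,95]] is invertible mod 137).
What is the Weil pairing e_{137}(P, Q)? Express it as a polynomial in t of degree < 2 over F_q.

Since e_{137}(P,P)=e_{137}(Q,Q)=1 and e_{137}(Q,P)=e_{137}(P,Q)^{-1}, expanding e_{137}(110*P + 101*Q,99*P + 95*Q) leaves e(P,Q)^det(M).
Hence e(P,Q) = e(P',Q')^{24} where 24 = 40^{-1} mod 137.
Double-and-add over 10001001: 8-1 doublings, 3-1 additions; each step l_{T,T}/v_{2T} or l_{T,P'}/v at Q'+S for random S.
e_{137}(P',Q') = 55701000825529 + 97725778736512*t.
Raise to 24: e(P,Q) = 150965807699528 + 112866134845851*t in mu_{137}.

150965807699528 + 112866134845851*t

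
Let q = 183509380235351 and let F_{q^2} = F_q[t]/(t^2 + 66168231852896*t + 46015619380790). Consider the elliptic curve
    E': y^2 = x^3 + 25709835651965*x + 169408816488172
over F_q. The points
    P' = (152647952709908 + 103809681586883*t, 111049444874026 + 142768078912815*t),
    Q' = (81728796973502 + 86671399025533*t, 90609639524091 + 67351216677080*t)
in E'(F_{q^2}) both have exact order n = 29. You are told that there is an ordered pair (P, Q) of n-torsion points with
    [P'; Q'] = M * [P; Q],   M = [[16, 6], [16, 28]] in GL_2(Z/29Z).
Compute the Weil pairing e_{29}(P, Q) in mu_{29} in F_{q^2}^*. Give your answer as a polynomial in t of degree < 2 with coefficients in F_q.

Alternating bilinearity on E[29] (values in mu_{29} in F_{183509380235351^2}) gives e(P',Q') = e(P,Q)^det(M).
Inverting 4 mod 29: 22. Thus e_{29}(P,Q) = e(P',Q')^{22}.
Double-and-add over 11101: 5-1 doublings, 4-1 additions; each step l_{T,T}/v_{2T} or l_{T,P'}/v at Q'+S for random S.
Miller gives e_{29}(P',Q') = 90512835073643 + 118550193071886*t in F_{183509380235351^2}.
Finally e_{29}(P,Q) = 125418486576754 + 6559936898022*t.

125418486576754 + 6559936898022*t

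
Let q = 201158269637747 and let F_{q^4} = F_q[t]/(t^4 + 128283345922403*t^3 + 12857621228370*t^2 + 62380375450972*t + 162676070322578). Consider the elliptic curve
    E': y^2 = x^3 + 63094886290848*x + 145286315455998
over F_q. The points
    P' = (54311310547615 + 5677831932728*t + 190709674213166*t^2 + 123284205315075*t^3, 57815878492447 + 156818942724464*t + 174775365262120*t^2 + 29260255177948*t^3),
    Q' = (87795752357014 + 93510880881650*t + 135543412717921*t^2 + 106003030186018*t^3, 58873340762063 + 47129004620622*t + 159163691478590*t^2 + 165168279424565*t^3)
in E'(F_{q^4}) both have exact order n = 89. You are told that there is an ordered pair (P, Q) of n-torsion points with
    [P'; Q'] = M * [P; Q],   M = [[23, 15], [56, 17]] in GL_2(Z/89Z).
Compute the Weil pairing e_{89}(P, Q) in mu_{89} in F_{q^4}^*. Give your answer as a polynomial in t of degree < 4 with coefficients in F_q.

e_{89}(aP+bQ,cP+dQ) = e_{89}(P,Q)^(ad-bc); with (a,b,c,d)=(23,15,56,17) this gives the det-89 law.
23*17 - 15*56 = -449; reduced mod 89: det = 85, inverse 22.
Run Miller on y^2=x^3+63094886290848*x+145286315455998 over F_{201158269637747}: ladder 1011001 (7 bits); e = f_P(D_Q)/f_Q(D_P).
Miller gives e_{89}(P',Q') = 125502521774900 + 176655631537306*t + 26653537397378*t^2 + 182590535625298*t^3 in F_{201158269637747^4}.
Hence e(P,Q) = 160635974406222 + 75185669153641*t + 78824264636790*t^2 + 103776722999914*t^3 in F_{201158269637747^4}^*.

160635974406222 + 75185669153641*t + 78824264636790*t^2 + 103776722999914*t^3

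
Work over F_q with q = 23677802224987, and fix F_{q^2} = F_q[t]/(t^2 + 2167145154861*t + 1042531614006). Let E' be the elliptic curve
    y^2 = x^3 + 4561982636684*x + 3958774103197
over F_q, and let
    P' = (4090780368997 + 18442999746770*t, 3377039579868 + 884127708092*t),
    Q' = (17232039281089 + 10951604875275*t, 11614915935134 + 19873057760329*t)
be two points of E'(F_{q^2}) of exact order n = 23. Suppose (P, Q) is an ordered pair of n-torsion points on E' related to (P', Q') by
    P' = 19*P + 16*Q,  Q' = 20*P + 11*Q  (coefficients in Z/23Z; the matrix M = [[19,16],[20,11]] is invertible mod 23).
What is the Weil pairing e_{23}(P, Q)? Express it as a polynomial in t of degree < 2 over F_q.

e_{23}(aP+bQ,cP+dQ) = e_{23}(P,Q)^(ad-bc); with (a,b,c,d)=(19,16,20,11) this gives the det-23 law.
Hence e(P,Q) = e(P',Q')^{6} where 6 = 4^{-1} mod 23.
Miller loop for e_{23} over F_{23677802224987^2}: bits of 23 = 10111; 4 double steps + 3 add steps, l/v at each.
The quotient is 20006724179001 + 14735760849669*t.
e_{23}(P,Q) = (20006724179001 + 14735760849669*t)^{6} = 21999369334991 + 21607511569078*t.

21999369334991 + 21607511569078*t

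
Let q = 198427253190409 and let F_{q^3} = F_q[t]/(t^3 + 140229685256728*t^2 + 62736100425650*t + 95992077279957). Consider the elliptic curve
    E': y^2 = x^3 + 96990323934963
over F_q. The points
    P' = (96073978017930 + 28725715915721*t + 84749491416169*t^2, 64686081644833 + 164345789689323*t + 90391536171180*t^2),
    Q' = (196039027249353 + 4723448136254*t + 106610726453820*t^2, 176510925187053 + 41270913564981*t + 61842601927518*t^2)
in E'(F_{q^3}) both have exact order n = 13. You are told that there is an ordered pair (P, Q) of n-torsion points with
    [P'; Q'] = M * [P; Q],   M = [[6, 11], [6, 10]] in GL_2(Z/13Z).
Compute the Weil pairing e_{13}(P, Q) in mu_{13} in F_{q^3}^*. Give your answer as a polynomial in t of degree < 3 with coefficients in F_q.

73810058481510 + 67627808264434*t + 15252216544343*t^2

Alternating bilinearity on E[13] (values in mu_{13} in F_{198427253190409^3}) gives e(P',Q') = e(P,Q)^det(M).
6*10 - 11*6 = -6; reduced mod 13: det = 7, inverse 2.
Miller loop for e_{13} over F_{198427253190409^3}: bits of 13 = 1101; 3 double steps + 2 add steps, l/v at each.
Result: e(P',Q') = 113076901215258 + 25948418221022*t + 3472959555364*t^2.
Raise to 2: e(P,Q) = 73810058481510 + 67627808264434*t + 15252216544343*t^2 in mu_{13}.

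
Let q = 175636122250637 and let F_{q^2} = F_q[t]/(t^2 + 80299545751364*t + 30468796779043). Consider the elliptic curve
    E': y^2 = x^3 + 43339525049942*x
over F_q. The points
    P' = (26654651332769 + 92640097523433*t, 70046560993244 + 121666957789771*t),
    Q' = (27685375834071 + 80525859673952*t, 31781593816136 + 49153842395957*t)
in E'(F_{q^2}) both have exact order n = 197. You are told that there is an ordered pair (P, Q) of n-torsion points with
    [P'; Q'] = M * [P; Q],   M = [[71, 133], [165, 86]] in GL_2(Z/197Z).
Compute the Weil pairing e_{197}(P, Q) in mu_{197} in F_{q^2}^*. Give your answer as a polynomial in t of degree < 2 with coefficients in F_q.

Under M = [[71,133],[165,86]] in GL_2(Z/197), e_{197}(P',Q') = e_{197}(P,Q)^(71*86-133*165 mod 197).
det M = 71*86 - 133*165 = -15839 = 118 (mod 197); 118^{-1} = 192 (mod 197).
Run Miller on y^2=x^3+43339525049942*x over F_{175636122250637}: ladder 11000101 (8 bits); e = f_P(D_Q)/f_Q(D_P).
e_{197}(P',Q') = 142757770493638 + 167180184575774*t.
e_{197}(P,Q) = (142757770493638 + 167180184575774*t)^{192} = 50646139481155 + 153929985651470*t.

50646139481155 + 153929985651470*t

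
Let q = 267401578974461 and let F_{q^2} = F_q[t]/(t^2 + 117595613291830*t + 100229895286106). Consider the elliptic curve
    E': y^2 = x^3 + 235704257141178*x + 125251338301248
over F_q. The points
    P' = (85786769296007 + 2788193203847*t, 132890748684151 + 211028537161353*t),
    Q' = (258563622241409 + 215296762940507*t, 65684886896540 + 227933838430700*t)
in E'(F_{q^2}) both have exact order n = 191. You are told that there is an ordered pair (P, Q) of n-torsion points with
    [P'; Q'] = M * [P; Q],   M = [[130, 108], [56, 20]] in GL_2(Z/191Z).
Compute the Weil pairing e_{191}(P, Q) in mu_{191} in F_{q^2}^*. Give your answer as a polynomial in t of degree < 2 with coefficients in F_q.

Under M = [[130,108],[56,20]] in GL_2(Z/191), e_{191}(P',Q') = e_{191}(P,Q)^(130*20-108*56 mod 191).
det M = 130*20 - 108*56 = -3448 = 181 (mod 191); 181^{-1} = 19 (mod 191).
Miller loop for e_{191} over F_{267401578974461^2}: bits of 191 = 10111111; 7 double steps + 6 add steps, l/v at each.
Miller gives e_{191}(P',Q') = 62315101203496 + 61595732663826*t in F_{267401578974461^2}.
e_{191}(P,Q) = (62315101203496 + 61595732663826*t)^{19} = 225441723506949 + 40865695812608*t.

225441723506949 + 40865695812608*t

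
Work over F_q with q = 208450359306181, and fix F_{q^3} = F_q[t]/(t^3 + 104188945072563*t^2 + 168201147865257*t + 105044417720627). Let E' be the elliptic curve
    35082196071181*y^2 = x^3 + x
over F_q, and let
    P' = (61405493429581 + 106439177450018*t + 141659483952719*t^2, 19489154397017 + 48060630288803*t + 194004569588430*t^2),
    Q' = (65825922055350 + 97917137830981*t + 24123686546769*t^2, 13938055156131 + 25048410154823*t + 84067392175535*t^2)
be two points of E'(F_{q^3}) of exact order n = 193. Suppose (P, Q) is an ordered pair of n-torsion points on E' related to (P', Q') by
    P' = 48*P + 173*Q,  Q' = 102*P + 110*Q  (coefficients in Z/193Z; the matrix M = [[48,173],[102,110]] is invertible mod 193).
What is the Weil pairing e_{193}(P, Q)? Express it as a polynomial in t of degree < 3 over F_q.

25927215966111 + 197536049669015*t + 102491435471147*t^2

The 193-Weil pairing on E[193] over F_{208450359306181} is alternating-bilinear: e_{193}(P',Q') = e_{193}(P,Q)^det(M).
48*110 - 173*102 = -12366; reduced mod 193: det = 179, inverse 124.
Undo Montgomery via alpha=0, beta=22491897551949: (a',b')=(81425882789569,0) over F_{208450359306181}.
Run Miller on y^2=x^3+81425882789569*x over F_{208450359306181}: ladder 11000001 (8 bits); e = f_P(D_Q)/f_Q(D_P).
e_{193}(P',Q') = 15639938472897 + 152270992966003*t + 109695572258880*t^2.
Thus e_{193}(P,Q) = 25927215966111 + 197536049669015*t + 102491435471147*t^2.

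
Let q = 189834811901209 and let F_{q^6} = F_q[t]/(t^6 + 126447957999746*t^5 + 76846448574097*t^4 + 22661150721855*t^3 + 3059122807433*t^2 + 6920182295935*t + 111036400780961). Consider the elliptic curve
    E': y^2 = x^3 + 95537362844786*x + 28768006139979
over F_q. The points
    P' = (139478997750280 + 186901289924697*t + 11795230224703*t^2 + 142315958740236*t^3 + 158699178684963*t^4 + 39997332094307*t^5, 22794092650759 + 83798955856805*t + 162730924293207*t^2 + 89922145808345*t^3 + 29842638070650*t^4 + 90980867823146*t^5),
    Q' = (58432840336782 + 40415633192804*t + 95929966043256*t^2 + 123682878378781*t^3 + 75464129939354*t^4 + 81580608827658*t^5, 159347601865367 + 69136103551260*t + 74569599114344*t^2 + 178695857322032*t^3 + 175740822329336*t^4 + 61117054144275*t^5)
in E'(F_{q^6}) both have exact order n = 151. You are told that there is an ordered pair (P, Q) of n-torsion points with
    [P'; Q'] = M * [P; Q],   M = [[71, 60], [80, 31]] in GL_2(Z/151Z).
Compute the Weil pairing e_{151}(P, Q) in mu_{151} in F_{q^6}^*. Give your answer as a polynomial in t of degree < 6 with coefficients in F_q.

158084548265579 + 102136107326593*t + 143289345990473*t^2 + 5728309360699*t^3 + 12986472211595*t^4 + 129262553987483*t^5

The 151-Weil pairing on E[151] over F_{189834811901209} is alternating-bilinear: e_{151}(P',Q') = e_{151}(P,Q)^det(M).
Hence e(P,Q) = e(P',Q')^{33} where 33 = 119^{-1} mod 151.
Double-and-add over 10010111: 8-1 doublings, 5-1 additions; each step l_{T,T}/v_{2T} or l_{T,P'}/v at Q'+S for random S.
f_P(D_Q)/f_Q(D_P) = 32563231312047 + 31742968800252*t + 109279572292793*t^2 + 185258068675856*t^3 + 112189884478853*t^4 + 52926451447642*t^5.
Finally e_{151}(P,Q) = 158084548265579 + 102136107326593*t + 143289345990473*t^2 + 5728309360699*t^3 + 12986472211595*t^4 + 129262553987483*t^5.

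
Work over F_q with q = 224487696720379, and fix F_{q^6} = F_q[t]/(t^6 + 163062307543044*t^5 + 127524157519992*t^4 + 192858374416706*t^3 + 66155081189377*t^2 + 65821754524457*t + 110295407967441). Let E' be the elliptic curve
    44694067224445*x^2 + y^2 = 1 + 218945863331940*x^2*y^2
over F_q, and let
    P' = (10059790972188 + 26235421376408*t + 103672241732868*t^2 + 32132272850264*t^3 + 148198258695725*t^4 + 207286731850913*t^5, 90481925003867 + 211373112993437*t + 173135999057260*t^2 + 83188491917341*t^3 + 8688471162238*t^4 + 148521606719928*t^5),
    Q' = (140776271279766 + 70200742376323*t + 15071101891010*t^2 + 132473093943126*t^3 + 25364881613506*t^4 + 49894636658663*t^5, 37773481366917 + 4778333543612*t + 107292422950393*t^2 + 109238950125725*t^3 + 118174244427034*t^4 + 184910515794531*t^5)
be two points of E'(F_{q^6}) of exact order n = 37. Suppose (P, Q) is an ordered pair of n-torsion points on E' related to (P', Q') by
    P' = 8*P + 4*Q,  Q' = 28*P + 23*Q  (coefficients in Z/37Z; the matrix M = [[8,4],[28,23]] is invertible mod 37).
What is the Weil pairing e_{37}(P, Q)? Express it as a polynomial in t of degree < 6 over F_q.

e_{37} is bilinear + alternating on E[37], so e_{37}(8*P + 4*Q, 28*P + 23*Q) = e_{37}(P,Q)^(8*23-4*28).
det M = 8*23 - 4*28 = 72 = 35 (mod 37); 35^{-1} = 18 (mod 37).
Edwards a_E,d_E -> Montgomery A=110511827622846,B=185962917991262 -> Weierstrass 197111941221517,33306675873030 via alpha=6525372306001,beta=12558975153221.
Double-and-add over 100101: 6-1 doublings, 3-1 additions; each step l_{T,T}/v_{2T} or l_{T,P'}/v at Q'+S for random S.
So e_{37}(P',Q') = 70612468235102 + 92822498226034*t + 43134305482777*t^2 + 136428815226325*t^3 + 141566998213420*t^4 + 99711652861552*t^5.
Thus e_{37}(P,Q) = 124188024182632 + 74159778612880*t + 118157633637079*t^2 + 183431973557044*t^3 + 75737560894606*t^4 + 201194965807935*t^5.

124188024182632 + 74159778612880*t + 118157633637079*t^2 + 183431973557044*t^3 + 75737560894606*t^4 + 201194965807935*t^5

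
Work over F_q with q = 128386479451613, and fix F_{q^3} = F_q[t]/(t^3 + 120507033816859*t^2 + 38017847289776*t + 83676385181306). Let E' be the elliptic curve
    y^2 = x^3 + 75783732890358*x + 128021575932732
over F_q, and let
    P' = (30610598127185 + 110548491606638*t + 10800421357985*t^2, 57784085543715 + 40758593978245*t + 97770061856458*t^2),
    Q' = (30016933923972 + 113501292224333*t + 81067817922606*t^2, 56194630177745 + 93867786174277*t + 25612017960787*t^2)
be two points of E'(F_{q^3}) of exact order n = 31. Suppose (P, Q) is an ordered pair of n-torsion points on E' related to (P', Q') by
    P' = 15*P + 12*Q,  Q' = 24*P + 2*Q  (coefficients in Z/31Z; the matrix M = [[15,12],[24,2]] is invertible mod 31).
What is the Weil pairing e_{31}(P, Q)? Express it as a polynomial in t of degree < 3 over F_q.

67164057538619 + 123943752287716*t + 81065865278613*t^2

The 31-Weil pairing on E[31] over F_{128386479451613} is alternating-bilinear: e_{31}(P',Q') = e_{31}(P,Q)^det(M).
det(M) mod 31 = 21; its inverse in (Z/31)^* is 3 (check: 21*3 mod 31 = 1).
Miller loop for e_{31} over F_{128386479451613^3}: bits of 31 = 11111; 4 double steps + 4 add steps, l/v at each.
So e_{31}(P',Q') = 7129878288001 + 2662431994888*t + 31968643473351*t^2.
Hence e(P,Q) = 67164057538619 + 123943752287716*t + 81065865278613*t^2 in F_{128386479451613^3}^*.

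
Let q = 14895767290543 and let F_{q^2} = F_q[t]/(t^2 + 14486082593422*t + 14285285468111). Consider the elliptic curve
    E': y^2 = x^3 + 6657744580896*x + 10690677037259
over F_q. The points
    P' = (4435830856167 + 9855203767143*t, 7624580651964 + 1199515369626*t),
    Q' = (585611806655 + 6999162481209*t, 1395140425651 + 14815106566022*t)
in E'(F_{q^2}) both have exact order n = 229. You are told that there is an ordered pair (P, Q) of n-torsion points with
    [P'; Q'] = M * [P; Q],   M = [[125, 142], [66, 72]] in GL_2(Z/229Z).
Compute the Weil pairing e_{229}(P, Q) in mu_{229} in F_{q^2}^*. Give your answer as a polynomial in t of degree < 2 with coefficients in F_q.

3527968820931 + 10748290462013*t

Alternating bilinearity on E[229] (values in mu_{229} in F_{14895767290543^2}) gives e(P',Q') = e(P,Q)^det(M).
Inverting 86 mod 229: 8. Thus e_{229}(P,Q) = e(P',Q')^{8}.
8-bit Miller (11100101) on E'/F_{14895767290543} with a'=6657744580896, b'=10690677037259: accumulate tangent/chord ratios at Q'+S and P'+S'.
So e_{229}(P',Q') = 5259443649266 + 13235060469496*t.
Thus e_{229}(P,Q) = 3527968820931 + 10748290462013*t.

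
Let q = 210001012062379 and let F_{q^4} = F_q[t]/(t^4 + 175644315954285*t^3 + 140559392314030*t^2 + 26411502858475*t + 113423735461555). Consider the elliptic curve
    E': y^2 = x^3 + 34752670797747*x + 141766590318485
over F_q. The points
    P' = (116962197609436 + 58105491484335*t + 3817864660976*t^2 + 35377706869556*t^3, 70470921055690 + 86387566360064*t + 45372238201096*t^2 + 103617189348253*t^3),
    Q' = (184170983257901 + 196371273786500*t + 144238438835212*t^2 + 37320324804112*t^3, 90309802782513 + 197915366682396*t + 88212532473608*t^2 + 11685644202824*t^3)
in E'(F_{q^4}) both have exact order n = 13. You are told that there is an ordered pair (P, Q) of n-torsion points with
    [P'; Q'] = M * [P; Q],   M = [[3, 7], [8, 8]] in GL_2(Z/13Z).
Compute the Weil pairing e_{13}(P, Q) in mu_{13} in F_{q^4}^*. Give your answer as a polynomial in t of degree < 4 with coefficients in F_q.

e_{13} is bilinear + alternating on E[13], so e_{13}(3*P + 7*Q, 8*P + 8*Q) = e_{13}(P,Q)^(3*8-7*8).
Inverting 7 mod 13: 2. Thus e_{13}(P,Q) = e(P',Q')^{2}.
Run Miller on y^2=x^3+34752670797747*x+141766590318485 over F_{210001012062379}: ladder 1101 (4 bits); e = f_P(D_Q)/f_Q(D_P).
f_P(D_Q)/f_Q(D_P) = 43221501515964 + 121976241013616*t + 180270708931980*t^2 + 148376055069818*t^3.
(43221501515964 + 121976241013616*t + 180270708931980*t^2 + 148376055069818*t^3)^{2} mod (210001012062379,f) = 166670386950037 + 202995997201379*t + 150042694988772*t^2 + 152366458751578*t^3.

166670386950037 + 202995997201379*t + 150042694988772*t^2 + 152366458751578*t^3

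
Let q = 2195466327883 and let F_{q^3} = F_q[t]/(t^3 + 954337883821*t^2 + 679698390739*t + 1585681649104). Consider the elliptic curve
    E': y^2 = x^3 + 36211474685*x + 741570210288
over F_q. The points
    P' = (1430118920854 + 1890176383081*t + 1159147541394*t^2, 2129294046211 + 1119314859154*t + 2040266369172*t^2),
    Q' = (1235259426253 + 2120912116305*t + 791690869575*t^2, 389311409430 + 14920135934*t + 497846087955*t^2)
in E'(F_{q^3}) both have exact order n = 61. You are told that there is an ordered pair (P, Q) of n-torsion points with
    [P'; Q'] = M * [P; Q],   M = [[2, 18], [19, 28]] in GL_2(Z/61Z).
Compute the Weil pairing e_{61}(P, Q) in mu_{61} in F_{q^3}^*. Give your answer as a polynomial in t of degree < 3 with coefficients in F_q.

27736715613 + 1140549046534*t + 1693494495102*t^2

e_{61} is bilinear + alternating on E[61], so e_{61}(2*P + 18*Q, 19*P + 28*Q) = e_{61}(P,Q)^(2*28-18*19).
2*28 - 18*19 = -286; reduced mod 61: det = 19, inverse 45.
Run Miller on y^2=x^3+36211474685*x+741570210288 over F_{2195466327883}: ladder 111101 (6 bits); e = f_P(D_Q)/f_Q(D_P).
The quotient is 333878677827 + 1152837411656*t + 866582030514*t^2.
(333878677827 + 1152837411656*t + 866582030514*t^2)^{45} mod (2195466327883,f) = 27736715613 + 1140549046534*t + 1693494495102*t^2.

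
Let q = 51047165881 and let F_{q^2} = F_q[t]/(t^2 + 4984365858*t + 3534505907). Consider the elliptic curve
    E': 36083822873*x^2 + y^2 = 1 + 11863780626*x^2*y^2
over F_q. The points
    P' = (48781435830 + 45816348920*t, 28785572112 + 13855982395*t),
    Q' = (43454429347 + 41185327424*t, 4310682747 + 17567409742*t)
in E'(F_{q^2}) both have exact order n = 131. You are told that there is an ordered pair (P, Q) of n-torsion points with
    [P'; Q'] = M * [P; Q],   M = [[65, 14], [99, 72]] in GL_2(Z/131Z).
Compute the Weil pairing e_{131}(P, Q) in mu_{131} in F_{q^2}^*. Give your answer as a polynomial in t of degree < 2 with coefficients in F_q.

42104152672 + 6388622155*t

e_{131} is bilinear + alternating on E[131], so e_{131}(65*P + 14*Q, 99*P + 72*Q) = e_{131}(P,Q)^(65*72-14*99).
Hence e(P,Q) = e(P',Q')^{69} where 69 = 19^{-1} mod 131.
Edwards a_E,d_E -> Montgomery A=567262538,B=38585876753 -> Weierstrass 49923369748,39104297944 via alpha=16499128230,beta=18816802032.
n = 131 = (10000011)_2 (8 bits, wt 3); accumulate f_{131,P'}(Q'+S)/f_{131,P'}(S) along the 7-step ladder.
So e_{131}(P',Q') = 50758033054 + 31234100509*t.
Raise to 69: e(P,Q) = 42104152672 + 6388622155*t in mu_{131}.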